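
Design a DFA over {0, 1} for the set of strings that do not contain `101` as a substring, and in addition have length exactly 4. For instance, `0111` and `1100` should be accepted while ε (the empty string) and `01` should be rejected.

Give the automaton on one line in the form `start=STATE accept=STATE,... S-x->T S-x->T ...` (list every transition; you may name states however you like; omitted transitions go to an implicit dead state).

Handle the two conditions separately and then intersect. One (4 states) tracks partial matches of the forbidden pattern `101`; the other (6 states) tracks the input length, saturating at 5. Each combined state is a pair, one component from each; accept when both components accept. After merging equivalent states the machine shrinks.
        0   1  
>  q0   q1  q2 
   q1   q3  q4 
   q2   q5  q4 
   q3   q6  q6 
   q4   q7  q6 
   q5   q6  q8 
   q6   q9  q9 
   q7   q9  q8 
   q8   q8  q8 
 * q9   q8  q8 
(> = start, * = accepting)

start=q0 accept=q9 q0-0->q1 q0-1->q2 q1-0->q3 q1-1->q4 q2-0->q5 q2-1->q4 q3-0->q6 q3-1->q6 q4-0->q7 q4-1->q6 q5-0->q6 q5-1->q8 q6-0->q9 q6-1->q9 q7-0->q9 q7-1->q8 q8-0->q8 q8-1->q8 q9-0->q8 q9-1->q8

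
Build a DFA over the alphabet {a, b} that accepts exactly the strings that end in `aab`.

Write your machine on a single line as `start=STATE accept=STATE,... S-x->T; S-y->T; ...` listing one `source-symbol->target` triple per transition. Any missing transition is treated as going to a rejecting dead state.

Let each state record the length of the longest suffix of the input read so far that is also a prefix of `aab`. q1 means the last symbol is `a`; q2 means the last 2 symbols are `aa`; q3 means the last 3 symbols are `aab`. Accept only at q3, where the string currently ends in `aab`.
A 4-state machine:
        a   b  
>  q0   q1  q0 
   q1   q2  q0 
   q2   q2  q3 
 * q3   q1  q0 
(> = start, * = accepting)

start=q0; accept=q3; q0-a->q1; q0-b->q0; q1-a->q2; q1-b->q0; q2-a->q2; q2-b->q3; q3-a->q1; q3-b->q0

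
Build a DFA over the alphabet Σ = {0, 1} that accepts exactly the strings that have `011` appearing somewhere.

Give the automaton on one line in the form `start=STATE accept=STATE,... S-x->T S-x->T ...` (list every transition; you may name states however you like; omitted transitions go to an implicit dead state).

start=q0 accept=q3 q0-0->q1 q0-1->q0 q1-0->q1 q1-1->q2 q2-0->q1 q2-1->q3 q3-0->q3 q3-1->q3

States q0..q2 record the length of the longest prefix of `011` that matches the current input suffix. Reaching q3 means `011` has been seen, and we stay there forever. Accept from q3.
A 4-state machine:
        0   1  
>  q0   q1  q0 
   q1   q1  q2 
   q2   q1  q3 
 * q3   q3  q3 
(> = start, * = accepting)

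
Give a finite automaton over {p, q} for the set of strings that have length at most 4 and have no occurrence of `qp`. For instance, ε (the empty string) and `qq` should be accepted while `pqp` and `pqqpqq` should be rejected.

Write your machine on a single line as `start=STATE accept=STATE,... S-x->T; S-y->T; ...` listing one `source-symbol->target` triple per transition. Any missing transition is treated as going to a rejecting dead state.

Handle the two conditions separately and then intersect. One (6 states) tracks the input length, saturating at 5; the other (3 states) tracks partial matches of the forbidden pattern `qp`. Each combined state is a pair, one component from each; accept when both components accept. Minimizing collapses redundant product states.
       p  q 
>* A   B  C 
 * B   D  E 
 * C   F  E 
 * D   G  H 
 * E   F  H 
   F   F  F 
 * G   I  I 
 * H   F  I 
 * I   F  F 
(> = start, * = accepting)

start=A; accept=A,B,C,D,E,G,H,I; A-p->B; A-q->C; B-p->D; B-q->E; C-p->F; C-q->E; D-p->G; D-q->H; E-p->F; E-q->H; F-p->F; F-q->F; G-p->I; G-q->I; H-p->F; H-q->I; I-p->F; I-q->F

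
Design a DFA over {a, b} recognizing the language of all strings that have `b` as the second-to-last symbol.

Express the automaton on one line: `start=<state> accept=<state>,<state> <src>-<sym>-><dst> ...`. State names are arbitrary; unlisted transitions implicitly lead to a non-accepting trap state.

start=S0 accept=S5,S6 S0-a->S1 S0-b->S2 S1-a->S3 S1-b->S4 S2-a->S5 S2-b->S6 S3-a->S3 S3-b->S4 S4-a->S5 S4-b->S6 S5-a->S3 S5-b->S4 S6-a->S5 S6-b->S6

Because acceptance depends on a position counted from the end, the machine has to buffer the most recent 2 symbols. Make each state the string of the last up-to-2 symbols read; on input `x` shift the window left and append `x`. Accept when the buffered window has length 2 and begins with `b`.
7 states suffice.
        a   b  
>  S0   S1  S2 
   S1   S3  S4 
   S2   S5  S6 
   S3   S3  S4 
   S4   S5  S6 
 * S5   S3  S4 
 * S6   S5  S6 
(> = start, * = accepting)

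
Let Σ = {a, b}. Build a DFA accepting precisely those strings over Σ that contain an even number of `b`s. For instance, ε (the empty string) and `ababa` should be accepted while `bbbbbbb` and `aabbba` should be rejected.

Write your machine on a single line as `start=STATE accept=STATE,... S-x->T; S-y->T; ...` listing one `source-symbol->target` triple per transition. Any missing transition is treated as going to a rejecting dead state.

start=q0; accept=q0; q0-a->q0; q0-b->q1; q1-a->q1; q1-b->q0

Keep the running count of `b`s modulo 2: each `b` advances along the cycle q0 → q1 → q0 while other symbols loop. Accept at q0.
With 2 states:
        a   b  
>* q0   q0  q1 
   q1   q1  q0 
(> = start, * = accepting)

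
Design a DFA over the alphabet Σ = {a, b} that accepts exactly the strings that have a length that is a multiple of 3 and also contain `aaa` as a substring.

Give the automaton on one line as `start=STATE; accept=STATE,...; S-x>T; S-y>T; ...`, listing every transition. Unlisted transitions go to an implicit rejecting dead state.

start=S0; accept=S6; S0-a>S1; S0-b>S2; S1-a>S3; S1-b>S4; S2-a>S5; S2-b>S4; S3-a>S6; S3-b>S0; S4-a>S7; S4-b>S0; S5-a>S8; S5-b>S0; S6-a>S9; S6-b>S9; S7-a>S10; S7-b>S2; S8-a>S9; S8-b>S2; S9-a>S11; S9-b>S11; S10-a>S11; S10-b>S4; S11-a>S6; S11-b>S6

Build one automaton per condition and run them in lockstep. The first has 3 states tracking the input length modulo 3; the second has 4 states tracking whether and how much of `aaa` has been seen. A product state is a pair (one from each), accepting exactly when both do.
A 12-state machine:
          a    b  
>  S0     S1   S2 
   S1     S3   S4 
   S2     S5   S4 
   S3     S6   S0 
   S4     S7   S0 
   S5     S8   S0 
 * S6     S9   S9 
   S7    S10   S2 
   S8     S9   S2 
   S9    S11  S11 
   S10   S11   S4 
   S11    S6   S6 
(> = start, * = accepting)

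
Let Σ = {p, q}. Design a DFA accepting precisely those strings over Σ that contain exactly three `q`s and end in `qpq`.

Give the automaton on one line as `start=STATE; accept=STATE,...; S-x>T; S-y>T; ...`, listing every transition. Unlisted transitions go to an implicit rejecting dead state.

Run two small machines in parallel and take their product. One (5 states) tracks the count of `q`s, saturating at 4; the other (4 states) tracks how much of the suffix `qpq` has currently been matched. Each combined state is a pair, one component from each; accept when both components accept. Minimizing collapses redundant product states.
        p   q  
>  s0   s0  s1 
   s1   s1  s2 
   s2   s3  s4 
   s3   s4  s5 
   s4   s4  s4 
 * s5   s4  s4 
(> = start, * = accepting)

start=s0; accept=s5; s0-p>s0; s0-q>s1; s1-p>s1; s1-q>s2; s2-p>s3; s2-q>s4; s3-p>s4; s3-q>s5; s4-p>s4; s4-q>s4; s5-p>s4; s5-q>s4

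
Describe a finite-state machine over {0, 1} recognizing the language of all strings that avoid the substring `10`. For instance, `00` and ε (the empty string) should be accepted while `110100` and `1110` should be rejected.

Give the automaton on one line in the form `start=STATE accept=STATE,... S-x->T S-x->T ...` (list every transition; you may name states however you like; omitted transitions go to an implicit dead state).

This is the complement of 'contains `10`'. Use the same substring-matching states — q0 through q2 holding how much of `10` has just been matched — but flip the accepting set: everything except the trap q2 accepts.
3 states suffice.
        0   1  
>* q0   q0  q1 
 * q1   q2  q1 
   q2   q2  q2 
(> = start, * = accepting)

start=q0 accept=q0,q1 q0-0->q0 q0-1->q1 q1-0->q2 q1-1->q1 q2-0->q2 q2-1->q2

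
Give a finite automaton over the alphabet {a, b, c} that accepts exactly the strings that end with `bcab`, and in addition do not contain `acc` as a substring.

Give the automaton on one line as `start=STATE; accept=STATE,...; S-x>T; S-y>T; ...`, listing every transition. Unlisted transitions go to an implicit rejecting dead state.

start=q0; accept=q7; q0-a>q1; q0-b>q2; q0-c>q0; q1-a>q1; q1-b>q2; q1-c>q3; q2-a>q1; q2-b>q2; q2-c>q4; q3-a>q1; q3-b>q2; q3-c>q5; q4-a>q6; q4-b>q2; q4-c>q0; q5-a>q5; q5-b>q5; q5-c>q5; q6-a>q1; q6-b>q7; q6-c>q3; q7-a>q1; q7-b>q2; q7-c>q4

Build one automaton per condition and run them in lockstep. The first has 5 states tracking how much of the suffix `bcab` has currently been matched; the second has 4 states tracking partial matches of the forbidden pattern `acc`. A product state is a pair (one from each), accepting exactly when both do. After merging equivalent states the machine shrinks.
        a   b   c  
>  q0   q1  q2  q0 
   q1   q1  q2  q3 
   q2   q1  q2  q4 
   q3   q1  q2  q5 
   q4   q6  q2  q0 
   q5   q5  q5  q5 
   q6   q1  q7  q3 
 * q7   q1  q2  q4 
(> = start, * = accepting)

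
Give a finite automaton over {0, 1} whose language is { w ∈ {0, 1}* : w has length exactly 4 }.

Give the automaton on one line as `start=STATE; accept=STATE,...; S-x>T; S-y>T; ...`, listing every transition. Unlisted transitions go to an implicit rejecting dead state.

Count input length up to 5: every symbol moves from S0 toward S5, which means 'more than 4' and absorbs. Accept from {S4}.
A 6-state machine:
        0   1  
>  S0   S1  S1 
   S1   S2  S2 
   S2   S3  S3 
   S3   S4  S4 
 * S4   S5  S5 
   S5   S5  S5 
(> = start, * = accepting)

start=S0; accept=S4; S0-0>S1; S0-1>S1; S1-0>S2; S1-1>S2; S2-0>S3; S2-1>S3; S3-0>S4; S3-1>S4; S4-0>S5; S4-1>S5; S5-0>S5; S5-1>S5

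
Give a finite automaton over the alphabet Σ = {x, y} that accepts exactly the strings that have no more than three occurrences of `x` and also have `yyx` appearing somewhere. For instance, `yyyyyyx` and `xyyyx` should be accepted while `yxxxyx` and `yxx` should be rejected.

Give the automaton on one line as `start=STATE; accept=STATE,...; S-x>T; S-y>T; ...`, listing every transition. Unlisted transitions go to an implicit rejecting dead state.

Run two small machines in parallel and take their product. One (5 states) tracks the count of `x`s, saturating at 4; the other (4 states) tracks whether and how much of `yyx` has been seen. Each combined state is a pair, one component from each; accept when both components accept.
A 19-state machine:
          x    y  
>  q0     q1   q2 
   q1     q3   q4 
   q2     q1   q5 
   q3     q6   q7 
   q4     q3   q8 
   q5     q9   q5 
   q6    q10  q11 
   q7     q6  q12 
   q8    q13   q8 
 * q9    q13   q9 
   q10   q10  q14 
   q11   q10  q15 
   q12   q16  q12 
 * q13   q16  q13 
   q14   q10  q17 
   q15   q18  q15 
 * q16   q18  q16 
   q17   q18  q17 
   q18   q18  q18 
(> = start, * = accepting)

start=q0; accept=q9,q13,q16; q0-x>q1; q0-y>q2; q1-x>q3; q1-y>q4; q2-x>q1; q2-y>q5; q3-x>q6; q3-y>q7; q4-x>q3; q4-y>q8; q5-x>q9; q5-y>q5; q6-x>q10; q6-y>q11; q7-x>q6; q7-y>q12; q8-x>q13; q8-y>q8; q9-x>q13; q9-y>q9; q10-x>q10; q10-y>q14; q11-x>q10; q11-y>q15; q12-x>q16; q12-y>q12; q13-x>q16; q13-y>q13; q14-x>q10; q14-y>q17; q15-x>q18; q15-y>q15; q16-x>q18; q16-y>q16; q17-x>q18; q17-y>q17; q18-x>q18; q18-y>q18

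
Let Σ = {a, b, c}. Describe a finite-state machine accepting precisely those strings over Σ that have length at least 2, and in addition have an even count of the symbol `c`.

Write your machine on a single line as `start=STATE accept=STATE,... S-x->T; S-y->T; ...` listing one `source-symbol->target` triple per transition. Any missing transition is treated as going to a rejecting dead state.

start=S0; accept=S3; S0-a->S1; S0-b->S1; S0-c->S2; S1-a->S3; S1-b->S3; S1-c->S2; S2-a->S2; S2-b->S2; S2-c->S3; S3-a->S3; S3-b->S3; S3-c->S2

Run two small machines in parallel and take their product. One (4 states) tracks the input length, saturating at 3; the other (2 states) tracks the count of `c`s modulo 2. Each combined state is a pair, one component from each; accept when both components accept. Minimizing collapses redundant product states.
With 4 states:
        a   b   c  
>  S0   S1  S1  S2 
   S1   S3  S3  S2 
   S2   S2  S2  S3 
 * S3   S3  S3  S2 
(> = start, * = accepting)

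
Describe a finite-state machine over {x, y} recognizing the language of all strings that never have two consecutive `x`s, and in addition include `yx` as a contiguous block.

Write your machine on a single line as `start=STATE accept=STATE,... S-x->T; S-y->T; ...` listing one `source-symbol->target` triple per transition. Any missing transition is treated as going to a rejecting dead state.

Handle the two conditions separately and then intersect. The first has 3 states tracking partial matches of the forbidden pattern `xx`; the second has 3 states tracking whether and how much of `yx` has been seen. A product state is a pair (one from each), accepting exactly when both do.
An 8-state machine:
       x  y 
>  A   B  C 
   B   D  C 
   C   E  C 
   D   D  F 
 * E   G  H 
   F   G  F 
   G   G  G 
 * H   E  H 
(> = start, * = accepting)

start=A; accept=E,H; A-x->B; A-y->C; B-x->D; B-y->C; C-x->E; C-y->C; D-x->D; D-y->F; E-x->G; E-y->H; F-x->G; F-y->F; G-x->G; G-y->G; H-x->E; H-y->H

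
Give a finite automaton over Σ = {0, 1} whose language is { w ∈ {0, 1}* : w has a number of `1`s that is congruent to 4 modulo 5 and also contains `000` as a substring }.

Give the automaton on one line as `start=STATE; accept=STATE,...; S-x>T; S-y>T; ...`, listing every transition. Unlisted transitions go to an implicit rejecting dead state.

Run two small machines in parallel and take their product. The first has 5 states tracking the count of `1`s modulo 5; the second has 4 states tracking whether and how much of `000` has been seen. A product state is a pair (one from each), accepting exactly when both do.
          0    1  
>  S0     S1   S2 
   S1     S3   S2 
   S2     S4   S5 
   S3     S6   S2 
   S4     S7   S5 
   S5     S8   S9 
   S6     S6  S10 
   S7    S10   S5 
   S8    S11   S9 
   S9    S12  S13 
   S10   S10  S14 
   S11   S14   S9 
   S12   S15  S13 
   S13   S16   S0 
   S14   S14  S17 
   S15   S17  S13 
   S16   S18   S0 
   S17   S17  S19 
   S18   S19   S0 
 * S19   S19   S6 
(> = start, * = accepting)

start=S0; accept=S19; S0-0>S1; S0-1>S2; S1-0>S3; S1-1>S2; S2-0>S4; S2-1>S5; S3-0>S6; S3-1>S2; S4-0>S7; S4-1>S5; S5-0>S8; S5-1>S9; S6-0>S6; S6-1>S10; S7-0>S10; S7-1>S5; S8-0>S11; S8-1>S9; S9-0>S12; S9-1>S13; S10-0>S10; S10-1>S14; S11-0>S14; S11-1>S9; S12-0>S15; S12-1>S13; S13-0>S16; S13-1>S0; S14-0>S14; S14-1>S17; S15-0>S17; S15-1>S13; S16-0>S18; S16-1>S0; S17-0>S17; S17-1>S19; S18-0>S19; S18-1>S0; S19-0>S19; S19-1>S6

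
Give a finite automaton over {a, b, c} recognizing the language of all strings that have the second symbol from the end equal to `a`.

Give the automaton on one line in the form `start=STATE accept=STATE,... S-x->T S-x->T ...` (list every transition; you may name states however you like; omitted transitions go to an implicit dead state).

start=q0 accept=q4,q5,q6 q0-a->q1 q0-b->q2 q0-c->q3 q1-a->q4 q1-b->q5 q1-c->q6 q2-a->q7 q2-b->q8 q2-c->q9 q3-a->q10 q3-b->q11 q3-c->q12 q4-a->q4 q4-b->q5 q4-c->q6 q5-a->q7 q5-b->q8 q5-c->q9 q6-a->q10 q6-b->q11 q6-c->q12 q7-a->q4 q7-b->q5 q7-c->q6 q8-a->q7 q8-b->q8 q8-c->q9 q9-a->q10 q9-b->q11 q9-c->q12 q10-a->q4 q10-b->q5 q10-c->q6 q11-a->q7 q11-b->q8 q11-c->q9 q12-a->q10 q12-b->q11 q12-c->q12

A DFA must remember the last 2 symbols (since which symbol is second-to-last isn't known until the input ends). Use one state per possible window of the last ≤2 symbols; accept from those whose window starts with `a`.
A 13-state machine:
          a    b    c  
>  q0     q1   q2   q3 
   q1     q4   q5   q6 
   q2     q7   q8   q9 
   q3    q10  q11  q12 
 * q4     q4   q5   q6 
 * q5     q7   q8   q9 
 * q6    q10  q11  q12 
   q7     q4   q5   q6 
   q8     q7   q8   q9 
   q9    q10  q11  q12 
   q10    q4   q5   q6 
   q11    q7   q8   q9 
   q12   q10  q11  q12 
(> = start, * = accepting)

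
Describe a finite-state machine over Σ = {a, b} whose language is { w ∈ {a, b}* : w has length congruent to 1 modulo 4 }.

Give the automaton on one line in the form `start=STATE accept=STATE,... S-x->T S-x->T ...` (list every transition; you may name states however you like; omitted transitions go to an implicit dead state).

start=s0 accept=s1 s0-a->s1 s0-b->s1 s1-a->s2 s1-b->s2 s2-a->s3 s2-b->s3 s3-a->s0 s3-b->s0

Only the length mod 4 matters, so use a 4-cycle: from any state, every input symbol moves to the next state, wrapping s3 back to s0. Mark s1 accepting.
With 4 states:
        a   b  
>  s0   s1  s1 
 * s1   s2  s2 
   s2   s3  s3 
   s3   s0  s0 
(> = start, * = accepting)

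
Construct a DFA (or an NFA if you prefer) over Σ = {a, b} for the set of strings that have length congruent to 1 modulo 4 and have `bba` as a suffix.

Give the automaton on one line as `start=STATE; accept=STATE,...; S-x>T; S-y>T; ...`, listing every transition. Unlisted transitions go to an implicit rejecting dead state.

start=S0; accept=S6; S0-a>S1; S0-b>S1; S1-a>S2; S1-b>S2; S2-a>S3; S2-b>S4; S3-a>S0; S3-b>S0; S4-a>S0; S4-b>S5; S5-a>S6; S5-b>S1; S6-a>S2; S6-b>S2

Handle the two conditions separately and then intersect. One (4 states) tracks the input length modulo 4; the other (4 states) tracks how much of the suffix `bba` has currently been matched. Each combined state is a pair, one component from each; accept when both components accept. Equivalent product states are then merged.
With 7 states:
        a   b  
>  S0   S1  S1 
   S1   S2  S2 
   S2   S3  S4 
   S3   S0  S0 
   S4   S0  S5 
   S5   S6  S1 
 * S6   S2  S2 
(> = start, * = accepting)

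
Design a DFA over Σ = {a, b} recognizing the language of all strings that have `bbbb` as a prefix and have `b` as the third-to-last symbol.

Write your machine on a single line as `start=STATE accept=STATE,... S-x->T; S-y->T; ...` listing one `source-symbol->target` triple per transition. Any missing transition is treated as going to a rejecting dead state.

start=S0; accept=S5,S6,S7,S8; S0-a->S1; S0-b->S2; S1-a->S1; S1-b->S1; S2-a->S1; S2-b->S3; S3-a->S1; S3-b->S4; S4-a->S1; S4-b->S5; S5-a->S6; S5-b->S5; S6-a->S7; S6-b->S8; S7-a->S9; S7-b->S10; S8-a->S11; S8-b->S12; S9-a->S9; S9-b->S10; S10-a->S11; S10-b->S12; S11-a->S7; S11-b->S8; S12-a->S6; S12-b->S5

Run two small machines in parallel and take their product. The first has 6 states tracking whether the input so far still matches the prefix `bbbb`; the second has 15 states tracking the last 3 symbols read. A product state is a pair (one from each), accepting exactly when both do. After merging equivalent states the machine shrinks.
With 13 states:
          a    b  
>  S0     S1   S2 
   S1     S1   S1 
   S2     S1   S3 
   S3     S1   S4 
   S4     S1   S5 
 * S5     S6   S5 
 * S6     S7   S8 
 * S7     S9  S10 
 * S8    S11  S12 
   S9     S9  S10 
   S10   S11  S12 
   S11    S7   S8 
   S12    S6   S5 
(> = start, * = accepting)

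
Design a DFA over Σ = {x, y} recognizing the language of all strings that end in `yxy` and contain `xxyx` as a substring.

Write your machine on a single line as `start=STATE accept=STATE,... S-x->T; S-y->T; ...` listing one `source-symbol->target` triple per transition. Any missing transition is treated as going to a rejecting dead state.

Run two small machines in parallel and take their product. One (4 states) tracks how much of the suffix `yxy` has currently been matched; the other (5 states) tracks whether and how much of `xxyx` has been seen. Each combined state is a pair, one component from each; accept when both components accept. Minimizing collapses redundant product states.
An 8-state machine:
        x   y  
>  q0   q1  q0 
   q1   q2  q0 
   q2   q2  q3 
   q3   q4  q0 
   q4   q5  q6 
   q5   q5  q7 
 * q6   q4  q7 
   q7   q4  q7 
(> = start, * = accepting)

start=q0; accept=q6; q0-x->q1; q0-y->q0; q1-x->q2; q1-y->q0; q2-x->q2; q2-y->q3; q3-x->q4; q3-y->q0; q4-x->q5; q4-y->q6; q5-x->q5; q5-y->q7; q6-x->q4; q6-y->q7; q7-x->q4; q7-y->q7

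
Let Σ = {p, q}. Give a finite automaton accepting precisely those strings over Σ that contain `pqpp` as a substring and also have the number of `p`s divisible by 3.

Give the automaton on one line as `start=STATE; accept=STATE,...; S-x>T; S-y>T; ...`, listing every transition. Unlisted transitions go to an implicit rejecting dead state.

Handle the two conditions separately and then intersect. One (5 states) tracks whether and how much of `pqpp` has been seen; the other (3 states) tracks the count of `p`s modulo 3. Each combined state is a pair, one component from each; accept when both components accept.
15 states suffice.
          p    q  
>  S0     S1   S0 
   S1     S2   S3 
   S2     S4   S5 
   S3     S6   S7 
   S4     S1   S8 
   S5     S9  S10 
   S6    S11   S5 
   S7     S2   S7 
   S8    S12   S0 
   S9    S13   S8 
   S10    S4  S10 
 * S11   S13  S11 
   S12   S14   S3 
   S13   S14  S13 
   S14   S11  S14 
(> = start, * = accepting)

start=S0; accept=S11; S0-p>S1; S0-q>S0; S1-p>S2; S1-q>S3; S2-p>S4; S2-q>S5; S3-p>S6; S3-q>S7; S4-p>S1; S4-q>S8; S5-p>S9; S5-q>S10; S6-p>S11; S6-q>S5; S7-p>S2; S7-q>S7; S8-p>S12; S8-q>S0; S9-p>S13; S9-q>S8; S10-p>S4; S10-q>S10; S11-p>S13; S11-q>S11; S12-p>S14; S12-q>S3; S13-p>S14; S13-q>S13; S14-p>S11; S14-q>S14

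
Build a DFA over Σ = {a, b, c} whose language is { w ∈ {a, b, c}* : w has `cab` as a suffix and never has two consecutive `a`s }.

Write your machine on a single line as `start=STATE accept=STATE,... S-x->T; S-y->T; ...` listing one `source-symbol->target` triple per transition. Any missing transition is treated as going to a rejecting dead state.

start=q0; accept=q5; q0-a->q1; q0-b->q0; q0-c->q2; q1-a->q3; q1-b->q0; q1-c->q2; q2-a->q4; q2-b->q0; q2-c->q2; q3-a->q3; q3-b->q3; q3-c->q3; q4-a->q3; q4-b->q5; q4-c->q2; q5-a->q1; q5-b->q0; q5-c->q2

Run two small machines in parallel and take their product. One (4 states) tracks how much of the suffix `cab` has currently been matched; the other (3 states) tracks partial matches of the forbidden pattern `aa`. Each combined state is a pair, one component from each; accept when both components accept. Equivalent product states are then merged.
        a   b   c  
>  q0   q1  q0  q2 
   q1   q3  q0  q2 
   q2   q4  q0  q2 
   q3   q3  q3  q3 
   q4   q3  q5  q2 
 * q5   q1  q0  q2 
(> = start, * = accepting)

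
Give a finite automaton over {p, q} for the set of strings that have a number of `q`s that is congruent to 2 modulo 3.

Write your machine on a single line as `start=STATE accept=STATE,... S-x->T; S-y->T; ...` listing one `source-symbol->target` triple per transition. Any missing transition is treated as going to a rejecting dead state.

Keep the running count of `q`s modulo 3: each `q` advances along the cycle s0 → s1 → s2 → s0 while other symbols loop. Accept at s2.
3 states suffice.
        p   q  
>  s0   s0  s1 
   s1   s1  s2 
 * s2   s2  s0 
(> = start, * = accepting)

start=s0; accept=s2; s0-p->s0; s0-q->s1; s1-p->s1; s1-q->s2; s2-p->s2; s2-q->s0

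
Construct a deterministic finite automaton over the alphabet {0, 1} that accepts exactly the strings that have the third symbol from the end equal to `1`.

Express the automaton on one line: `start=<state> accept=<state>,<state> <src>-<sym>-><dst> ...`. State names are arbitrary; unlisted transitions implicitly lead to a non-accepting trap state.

start=A accept=L,M,N,O A-0->B A-1->C B-0->D B-1->E C-0->F C-1->G D-0->H D-1->I E-0->J E-1->K F-0->L F-1->M G-0->N G-1->O H-0->H H-1->I I-0->J I-1->K J-0->L J-1->M K-0->N K-1->O L-0->H L-1->I M-0->J M-1->K N-0->L N-1->M O-0->N O-1->O

Because acceptance depends on a position counted from the end, the machine has to buffer the most recent 3 symbols. Make each state the string of the last up-to-3 symbols read; on input `x` shift the window left and append `x`. Accept when the buffered window has length 3 and begins with `1`.
A 15-state machine:
       0  1 
>  A   B  C 
   B   D  E 
   C   F  G 
   D   H  I 
   E   J  K 
   F   L  M 
   G   N  O 
   H   H  I 
   I   J  K 
   J   L  M 
   K   N  O 
 * L   H  I 
 * M   J  K 
 * N   L  M 
 * O   N  O 
(> = start, * = accepting)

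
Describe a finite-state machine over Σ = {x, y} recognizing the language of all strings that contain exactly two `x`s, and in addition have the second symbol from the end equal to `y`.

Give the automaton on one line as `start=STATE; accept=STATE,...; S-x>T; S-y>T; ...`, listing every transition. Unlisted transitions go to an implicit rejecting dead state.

start=q0; accept=q9,q13; q0-x>q1; q0-y>q2; q1-x>q3; q1-y>q4; q2-x>q5; q2-y>q6; q3-x>q7; q3-y>q8; q4-x>q9; q4-y>q10; q5-x>q3; q5-y>q4; q6-x>q5; q6-y>q6; q7-x>q7; q7-y>q11; q8-x>q12; q8-y>q13; q9-x>q7; q9-y>q8; q10-x>q9; q10-y>q10; q11-x>q12; q11-y>q14; q12-x>q7; q12-y>q11; q13-x>q12; q13-y>q13; q14-x>q12; q14-y>q14

Handle the two conditions separately and then intersect. The first has 4 states tracking the count of `x`s, saturating at 3; the second has 7 states tracking the last 2 symbols read. A product state is a pair (one from each), accepting exactly when both do.
15 states suffice.
          x    y  
>  q0     q1   q2 
   q1     q3   q4 
   q2     q5   q6 
   q3     q7   q8 
   q4     q9  q10 
   q5     q3   q4 
   q6     q5   q6 
   q7     q7  q11 
   q8    q12  q13 
 * q9     q7   q8 
   q10    q9  q10 
   q11   q12  q14 
   q12    q7  q11 
 * q13   q12  q13 
   q14   q12  q14 
(> = start, * = accepting)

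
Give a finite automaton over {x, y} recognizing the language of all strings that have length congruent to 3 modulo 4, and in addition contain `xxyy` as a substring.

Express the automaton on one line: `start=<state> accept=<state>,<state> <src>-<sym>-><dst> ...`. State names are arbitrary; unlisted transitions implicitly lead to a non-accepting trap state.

Handle the two conditions separately and then intersect. One (4 states) tracks the input length modulo 4; the other (5 states) tracks whether and how much of `xxyy` has been seen. Each combined state is a pair, one component from each; accept when both components accept.
          x    y  
>  s0     s1   s2 
   s1     s3   s4 
   s2     s5   s4 
   s3     s6   s7 
   s4     s8   s9 
   s5     s6   s9 
   s6    s10  s11 
   s7    s12  s13 
   s8    s10   s0 
   s9    s12   s0 
   s10   s14  s15 
   s11    s1  s16 
   s12   s14   s2 
   s13   s16  s16 
   s14    s3  s17 
   s15    s5  s18 
   s16   s18  s18 
   s17    s8  s19 
   s18   s19  s19 
 * s19   s13  s13 
(> = start, * = accepting)

start=s0 accept=s19 s0-x->s1 s0-y->s2 s1-x->s3 s1-y->s4 s2-x->s5 s2-y->s4 s3-x->s6 s3-y->s7 s4-x->s8 s4-y->s9 s5-x->s6 s5-y->s9 s6-x->s10 s6-y->s11 s7-x->s12 s7-y->s13 s8-x->s10 s8-y->s0 s9-x->s12 s9-y->s0 s10-x->s14 s10-y->s15 s11-x->s1 s11-y->s16 s12-x->s14 s12-y->s2 s13-x->s16 s13-y->s16 s14-x->s3 s14-y->s17 s15-x->s5 s15-y->s18 s16-x->s18 s16-y->s18 s17-x->s8 s17-y->s19 s18-x->s19 s18-y->s19 s19-x->s13 s19-y->s13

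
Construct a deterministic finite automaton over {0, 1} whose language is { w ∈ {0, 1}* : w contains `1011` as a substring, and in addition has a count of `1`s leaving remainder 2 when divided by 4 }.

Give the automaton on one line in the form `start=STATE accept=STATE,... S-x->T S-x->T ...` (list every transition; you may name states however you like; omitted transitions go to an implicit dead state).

start=q0 accept=q19 q0-0->q0 q0-1->q1 q1-0->q2 q1-1->q3 q2-0->q4 q2-1->q5 q3-0->q6 q3-1->q7 q4-0->q4 q4-1->q3 q5-0->q6 q5-1->q8 q6-0->q9 q6-1->q10 q7-0->q11 q7-1->q12 q8-0->q8 q8-1->q13 q9-0->q9 q9-1->q7 q10-0->q11 q10-1->q13 q11-0->q14 q11-1->q15 q12-0->q16 q12-1->q1 q13-0->q13 q13-1->q17 q14-0->q14 q14-1->q12 q15-0->q16 q15-1->q17 q16-0->q0 q16-1->q18 q17-0->q17 q17-1->q19 q18-0->q2 q18-1->q19 q19-0->q19 q19-1->q8

Handle the two conditions separately and then intersect. One (5 states) tracks whether and how much of `1011` has been seen; the other (4 states) tracks the count of `1`s modulo 4. Each combined state is a pair, one component from each; accept when both components accept.
A 20-state machine:
          0    1  
>  q0     q0   q1 
   q1     q2   q3 
   q2     q4   q5 
   q3     q6   q7 
   q4     q4   q3 
   q5     q6   q8 
   q6     q9  q10 
   q7    q11  q12 
   q8     q8  q13 
   q9     q9   q7 
   q10   q11  q13 
   q11   q14  q15 
   q12   q16   q1 
   q13   q13  q17 
   q14   q14  q12 
   q15   q16  q17 
   q16    q0  q18 
   q17   q17  q19 
   q18    q2  q19 
 * q19   q19   q8 
(> = start, * = accepting)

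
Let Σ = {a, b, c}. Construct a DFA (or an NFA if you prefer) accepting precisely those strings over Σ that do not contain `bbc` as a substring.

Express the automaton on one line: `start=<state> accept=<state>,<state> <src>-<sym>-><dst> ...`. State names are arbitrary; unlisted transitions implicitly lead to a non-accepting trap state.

start=S0 accept=S0,S1,S2 S0-a->S0 S0-b->S1 S0-c->S0 S1-a->S0 S1-b->S2 S1-c->S0 S2-a->S0 S2-b->S2 S2-c->S3 S3-a->S3 S3-b->S3 S3-c->S3

This is the complement of 'contains `bbc`'. Use the same substring-matching states — S0 through S3 holding how much of `bbc` has just been matched — but flip the accepting set: everything except the trap S3 accepts.
A 4-state machine:
        a   b   c  
>* S0   S0  S1  S0 
 * S1   S0  S2  S0 
 * S2   S0  S2  S3 
   S3   S3  S3  S3 
(> = start, * = accepting)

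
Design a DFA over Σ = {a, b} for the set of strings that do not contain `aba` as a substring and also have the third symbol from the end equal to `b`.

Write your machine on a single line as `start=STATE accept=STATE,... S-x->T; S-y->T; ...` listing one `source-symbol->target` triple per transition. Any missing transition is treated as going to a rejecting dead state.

start=s0; accept=s11,s12,s13,s14; s0-a->s1; s0-b->s2; s1-a->s3; s1-b->s4; s2-a->s5; s2-b->s6; s3-a->s7; s3-b->s8; s4-a->s9; s4-b->s10; s5-a->s11; s5-b->s12; s6-a->s13; s6-b->s14; s7-a->s7; s7-b->s8; s8-a->s9; s8-b->s10; s9-a->s15; s9-b->s16; s10-a->s13; s10-b->s14; s11-a->s7; s11-b->s8; s12-a->s9; s12-b->s10; s13-a->s11; s13-b->s12; s14-a->s13; s14-b->s14; s15-a->s17; s15-b->s18; s16-a->s9; s16-b->s19; s17-a->s17; s17-b->s18; s18-a->s9; s18-b->s19; s19-a->s20; s19-b->s21; s20-a->s15; s20-b->s16; s21-a->s20; s21-b->s21

Run two small machines in parallel and take their product. One (4 states) tracks partial matches of the forbidden pattern `aba`; the other (15 states) tracks the last 3 symbols read. Each combined state is a pair, one component from each; accept when both components accept.
22 states suffice.
          a    b  
>  s0     s1   s2 
   s1     s3   s4 
   s2     s5   s6 
   s3     s7   s8 
   s4     s9  s10 
   s5    s11  s12 
   s6    s13  s14 
   s7     s7   s8 
   s8     s9  s10 
   s9    s15  s16 
   s10   s13  s14 
 * s11    s7   s8 
 * s12    s9  s10 
 * s13   s11  s12 
 * s14   s13  s14 
   s15   s17  s18 
   s16    s9  s19 
   s17   s17  s18 
   s18    s9  s19 
   s19   s20  s21 
   s20   s15  s16 
   s21   s20  s21 
(> = start, * = accepting)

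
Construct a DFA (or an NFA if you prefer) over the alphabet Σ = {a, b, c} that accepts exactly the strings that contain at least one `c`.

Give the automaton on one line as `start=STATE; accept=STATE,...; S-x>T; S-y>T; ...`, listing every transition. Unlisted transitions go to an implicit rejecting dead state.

start=s0; accept=s1,s2; s0-a>s0; s0-b>s0; s0-c>s1; s1-a>s1; s1-b>s1; s1-c>s2; s2-a>s2; s2-b>s2; s2-c>s2

Count `c`s, saturating at 2: state s0 means no `c` yet, s1 means one `c` seen, s2 means more than one. Each `c` increments (capped at s2); other symbols loop. Accept from {s1, s2}.
With 3 states:
        a   b   c  
>  s0   s0  s0  s1 
 * s1   s1  s1  s2 
 * s2   s2  s2  s2 
(> = start, * = accepting)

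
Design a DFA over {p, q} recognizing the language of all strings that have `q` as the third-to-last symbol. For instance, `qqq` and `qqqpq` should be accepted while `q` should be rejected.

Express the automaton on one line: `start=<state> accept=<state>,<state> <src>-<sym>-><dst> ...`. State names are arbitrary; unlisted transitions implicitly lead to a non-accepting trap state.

start=S0 accept=S11,S12,S13,S14 S0-p->S1 S0-q->S2 S1-p->S3 S1-q->S4 S2-p->S5 S2-q->S6 S3-p->S7 S3-q->S8 S4-p->S9 S4-q->S10 S5-p->S11 S5-q->S12 S6-p->S13 S6-q->S14 S7-p->S7 S7-q->S8 S8-p->S9 S8-q->S10 S9-p->S11 S9-q->S12 S10-p->S13 S10-q->S14 S11-p->S7 S11-q->S8 S12-p->S9 S12-q->S10 S13-p->S11 S13-q->S12 S14-p->S13 S14-q->S14

A DFA must remember the last 3 symbols (since which symbol is third-to-last isn't known until the input ends). Use one state per possible window of the last ≤3 symbols; accept from those whose window starts with `q`.
With 15 states:
          p    q  
>  S0     S1   S2 
   S1     S3   S4 
   S2     S5   S6 
   S3     S7   S8 
   S4     S9  S10 
   S5    S11  S12 
   S6    S13  S14 
   S7     S7   S8 
   S8     S9  S10 
   S9    S11  S12 
   S10   S13  S14 
 * S11    S7   S8 
 * S12    S9  S10 
 * S13   S11  S12 
 * S14   S13  S14 
(> = start, * = accepting)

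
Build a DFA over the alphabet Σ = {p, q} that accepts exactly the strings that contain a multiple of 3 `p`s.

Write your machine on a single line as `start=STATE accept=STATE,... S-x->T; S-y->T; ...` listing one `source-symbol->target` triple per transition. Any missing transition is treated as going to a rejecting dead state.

The only thing that matters is how many `p`s have appeared, reduced mod 3. Use one state per residue: s0 for 0, …, s2 for 2. Reading `p` moves to the next residue; anything else stays put. s0 is accepting.
3 states suffice.
        p   q  
>* s0   s1  s0 
   s1   s2  s1 
   s2   s0  s2 
(> = start, * = accepting)

start=s0; accept=s0; s0-p->s1; s0-q->s0; s1-p->s2; s1-q->s1; s2-p->s0; s2-q->s2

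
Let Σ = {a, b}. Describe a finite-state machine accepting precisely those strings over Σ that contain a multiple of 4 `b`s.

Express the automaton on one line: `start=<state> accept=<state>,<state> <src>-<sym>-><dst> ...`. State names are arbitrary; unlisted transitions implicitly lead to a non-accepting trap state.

Keep the running count of `b`s modulo 4: each `b` advances along the cycle s0 → s1 → s2 → s3 → s0 while other symbols loop. Accept at s0.
A 4-state machine:
        a   b  
>* s0   s0  s1 
   s1   s1  s2 
   s2   s2  s3 
   s3   s3  s0 
(> = start, * = accepting)

start=s0 accept=s0 s0-a->s0 s0-b->s1 s1-a->s1 s1-b->s2 s2-a->s2 s2-b->s3 s3-a->s3 s3-b->s0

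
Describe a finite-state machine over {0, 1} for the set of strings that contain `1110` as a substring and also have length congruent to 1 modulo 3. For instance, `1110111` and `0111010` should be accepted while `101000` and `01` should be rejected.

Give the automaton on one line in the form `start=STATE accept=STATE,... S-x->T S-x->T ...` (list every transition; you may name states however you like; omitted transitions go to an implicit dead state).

start=q0 accept=q11 q0-0->q1 q0-1->q2 q1-0->q3 q1-1->q4 q2-0->q3 q2-1->q5 q3-0->q0 q3-1->q6 q4-0->q0 q4-1->q7 q5-0->q0 q5-1->q8 q6-0->q1 q6-1->q9 q7-0->q1 q7-1->q10 q8-0->q11 q8-1->q10 q9-0->q3 q9-1->q12 q10-0->q13 q10-1->q12 q11-0->q13 q11-1->q13 q12-0->q14 q12-1->q8 q13-0->q14 q13-1->q14 q14-0->q11 q14-1->q11

Handle the two conditions separately and then intersect. The first has 5 states tracking whether and how much of `1110` has been seen; the second has 3 states tracking the input length modulo 3. A product state is a pair (one from each), accepting exactly when both do.
          0    1  
>  q0     q1   q2 
   q1     q3   q4 
   q2     q3   q5 
   q3     q0   q6 
   q4     q0   q7 
   q5     q0   q8 
   q6     q1   q9 
   q7     q1  q10 
   q8    q11  q10 
   q9     q3  q12 
   q10   q13  q12 
 * q11   q13  q13 
   q12   q14   q8 
   q13   q14  q14 
   q14   q11  q11 
(> = start, * = accepting)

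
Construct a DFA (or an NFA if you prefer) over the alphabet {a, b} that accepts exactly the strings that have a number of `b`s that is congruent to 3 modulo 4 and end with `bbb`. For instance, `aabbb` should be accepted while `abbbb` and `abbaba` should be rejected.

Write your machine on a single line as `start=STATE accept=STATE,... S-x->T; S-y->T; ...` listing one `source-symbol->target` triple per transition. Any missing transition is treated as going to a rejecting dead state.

start=q0; accept=q5; q0-a->q0; q0-b->q1; q1-a->q2; q1-b->q3; q2-a->q2; q2-b->q4; q3-a->q4; q3-b->q5; q4-a->q4; q4-b->q6; q5-a->q6; q5-b->q0; q6-a->q6; q6-b->q0

Build one automaton per condition and run them in lockstep. One (4 states) tracks the count of `b`s modulo 4; the other (4 states) tracks how much of the suffix `bbb` has currently been matched. Each combined state is a pair, one component from each; accept when both components accept. After merging equivalent states the machine shrinks.
7 states suffice.
        a   b  
>  q0   q0  q1 
   q1   q2  q3 
   q2   q2  q4 
   q3   q4  q5 
   q4   q4  q6 
 * q5   q6  q0 
   q6   q6  q0 
(> = start, * = accepting)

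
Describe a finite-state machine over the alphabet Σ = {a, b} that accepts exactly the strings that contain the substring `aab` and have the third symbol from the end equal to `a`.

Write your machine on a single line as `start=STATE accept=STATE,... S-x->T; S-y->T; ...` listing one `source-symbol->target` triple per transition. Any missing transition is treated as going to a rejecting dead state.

start=q0; accept=q3,q4,q5,q10; q0-a->q1; q0-b->q0; q1-a->q2; q1-b->q0; q2-a->q2; q2-b->q3; q3-a->q4; q3-b->q5; q4-a->q6; q4-b->q7; q5-a->q8; q5-b->q9; q6-a->q10; q6-b->q3; q7-a->q4; q7-b->q5; q8-a->q6; q8-b->q7; q9-a->q8; q9-b->q9; q10-a->q10; q10-b->q3

Build one automaton per condition and run them in lockstep. The first has 4 states tracking whether and how much of `aab` has been seen; the second has 15 states tracking the last 3 symbols read. A product state is a pair (one from each), accepting exactly when both do. Minimizing collapses redundant product states.
With 11 states:
          a    b  
>  q0     q1   q0 
   q1     q2   q0 
   q2     q2   q3 
 * q3     q4   q5 
 * q4     q6   q7 
 * q5     q8   q9 
   q6    q10   q3 
   q7     q4   q5 
   q8     q6   q7 
   q9     q8   q9 
 * q10   q10   q3 
(> = start, * = accepting)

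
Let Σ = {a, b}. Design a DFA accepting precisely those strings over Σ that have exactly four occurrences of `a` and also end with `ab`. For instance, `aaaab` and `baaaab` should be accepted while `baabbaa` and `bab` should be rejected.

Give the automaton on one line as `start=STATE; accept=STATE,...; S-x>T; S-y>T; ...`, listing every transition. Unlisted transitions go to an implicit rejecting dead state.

Handle the two conditions separately and then intersect. The first has 6 states tracking the count of `a`s, saturating at 5; the second has 3 states tracking how much of the suffix `ab` has currently been matched. A product state is a pair (one from each), accepting exactly when both do. After merging equivalent states the machine shrinks.
A 7-state machine:
        a   b  
>  s0   s1  s0 
   s1   s2  s1 
   s2   s3  s2 
   s3   s4  s3 
   s4   s5  s6 
   s5   s5  s5 
 * s6   s5  s5 
(> = start, * = accepting)

start=s0; accept=s6; s0-a>s1; s0-b>s0; s1-a>s2; s1-b>s1; s2-a>s3; s2-b>s2; s3-a>s4; s3-b>s3; s4-a>s5; s4-b>s6; s5-a>s5; s5-b>s5; s6-a>s5; s6-b>s5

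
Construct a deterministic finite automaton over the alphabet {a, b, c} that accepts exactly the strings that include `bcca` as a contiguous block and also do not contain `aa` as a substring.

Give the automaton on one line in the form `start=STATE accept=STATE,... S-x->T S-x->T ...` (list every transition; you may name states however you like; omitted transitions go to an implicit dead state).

Build one automaton per condition and run them in lockstep. One (5 states) tracks whether and how much of `bcca` has been seen; the other (3 states) tracks partial matches of the forbidden pattern `aa`. Each combined state is a pair, one component from each; accept when both components accept.
A 12-state machine:
          a    b    c  
>  S0     S1   S2   S0 
   S1     S3   S2   S0 
   S2     S1   S2   S4 
   S3     S3   S5   S3 
   S4     S1   S2   S6 
   S5     S3   S5   S7 
   S6     S8   S2   S0 
   S7     S3   S5   S9 
 * S8    S10  S11  S11 
   S9    S10   S5   S3 
   S10   S10  S10  S10 
 * S11    S8  S11  S11 
(> = start, * = accepting)

start=S0 accept=S8,S11 S0-a->S1 S0-b->S2 S0-c->S0 S1-a->S3 S1-b->S2 S1-c->S0 S2-a->S1 S2-b->S2 S2-c->S4 S3-a->S3 S3-b->S5 S3-c->S3 S4-a->S1 S4-b->S2 S4-c->S6 S5-a->S3 S5-b->S5 S5-c->S7 S6-a->S8 S6-b->S2 S6-c->S0 S7-a->S3 S7-b->S5 S7-c->S9 S8-a->S10 S8-b->S11 S8-c->S11 S9-a->S10 S9-b->S5 S9-c->S3 S10-a->S10 S10-b->S10 S10-c->S10 S11-a->S8 S11-b->S11 S11-c->S11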